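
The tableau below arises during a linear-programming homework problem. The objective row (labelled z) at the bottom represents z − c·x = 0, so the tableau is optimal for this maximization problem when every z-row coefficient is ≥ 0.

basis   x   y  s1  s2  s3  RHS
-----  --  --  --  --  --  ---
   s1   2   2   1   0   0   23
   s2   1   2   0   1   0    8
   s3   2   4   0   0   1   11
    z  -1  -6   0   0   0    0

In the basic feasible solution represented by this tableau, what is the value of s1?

s1 is basic (row 1); its value is the RHS of that row, 23.

23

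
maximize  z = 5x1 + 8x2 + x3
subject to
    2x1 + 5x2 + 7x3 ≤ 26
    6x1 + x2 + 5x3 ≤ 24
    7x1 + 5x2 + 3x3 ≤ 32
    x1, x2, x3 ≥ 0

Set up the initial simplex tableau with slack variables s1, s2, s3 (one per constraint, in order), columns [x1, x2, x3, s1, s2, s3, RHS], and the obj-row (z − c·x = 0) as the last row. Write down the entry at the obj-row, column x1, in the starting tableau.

The obj-row carries the negated objective coefficients: the x1 entry is -5.

-5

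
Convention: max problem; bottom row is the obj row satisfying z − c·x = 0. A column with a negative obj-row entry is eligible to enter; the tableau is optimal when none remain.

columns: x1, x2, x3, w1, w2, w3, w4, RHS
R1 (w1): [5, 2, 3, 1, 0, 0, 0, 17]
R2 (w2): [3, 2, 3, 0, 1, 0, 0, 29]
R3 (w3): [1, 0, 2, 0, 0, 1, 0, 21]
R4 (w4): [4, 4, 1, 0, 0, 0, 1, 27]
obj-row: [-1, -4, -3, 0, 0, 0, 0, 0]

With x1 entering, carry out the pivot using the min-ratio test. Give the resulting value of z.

Ratio test on column x1 — row 1: 17/5 = 17/5; row 2: 29/3 = 29/3; row 3: 21/1 = 21; row 4: 27/4 = 27/4. Minimum is 17/5 at row 1 (w1 leaves); pivot element 5.
Pivot on row 1; the obj-row RHS becomes 0 − (-1)·(17/5) = 17/5.

17/5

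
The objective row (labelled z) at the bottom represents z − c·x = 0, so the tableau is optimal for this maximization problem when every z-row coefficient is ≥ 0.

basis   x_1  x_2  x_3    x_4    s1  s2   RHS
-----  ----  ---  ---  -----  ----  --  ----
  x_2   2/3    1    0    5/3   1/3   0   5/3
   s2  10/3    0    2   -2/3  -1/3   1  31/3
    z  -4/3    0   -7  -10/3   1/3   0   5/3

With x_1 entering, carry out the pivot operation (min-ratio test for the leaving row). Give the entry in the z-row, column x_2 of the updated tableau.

Ratio test on column x_1 — row 1: (5/3)/(2/3) = 5/2; row 2: (31/3)/(10/3) = 31/10. Minimum is 5/2 at row 1 (x_2 leaves); pivot element 2/3.
Divide row 1 by 2/3; eliminate column x_1 from the other rows.
z-row update in column x_2: 0 − (-4/3)·(3/2) = 2.

2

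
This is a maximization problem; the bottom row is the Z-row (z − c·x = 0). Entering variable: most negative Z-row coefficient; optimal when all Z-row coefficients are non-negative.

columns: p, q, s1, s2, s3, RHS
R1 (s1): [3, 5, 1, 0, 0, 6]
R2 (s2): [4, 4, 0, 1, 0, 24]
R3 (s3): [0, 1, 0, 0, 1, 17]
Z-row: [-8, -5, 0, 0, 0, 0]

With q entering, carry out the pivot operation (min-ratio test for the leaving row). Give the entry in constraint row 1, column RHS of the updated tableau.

6/5

Ratio test on column q — row 1: 6/5 = 6/5; row 2: 24/4 = 6; row 3: 17/1 = 17. Minimum is 6/5 at row 1 (s1 leaves); pivot element 5.
Divide row 1 by 5; eliminate column q from the other rows.
In the new row 1, the RHS entry is the old entry divided by the pivot: 6/5 = 6/5.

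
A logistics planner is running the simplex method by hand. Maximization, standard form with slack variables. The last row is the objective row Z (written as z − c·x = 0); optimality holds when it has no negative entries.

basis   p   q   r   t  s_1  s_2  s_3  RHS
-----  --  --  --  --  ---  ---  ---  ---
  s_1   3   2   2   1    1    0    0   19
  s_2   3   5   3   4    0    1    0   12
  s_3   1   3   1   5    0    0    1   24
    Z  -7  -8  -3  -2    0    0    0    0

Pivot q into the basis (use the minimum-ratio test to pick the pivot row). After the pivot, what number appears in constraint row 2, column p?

Ratio test on column q — row 1: 19/2 = 19/2; row 2: 12/5 = 12/5; row 3: 24/3 = 8. Minimum is 12/5 at row 2 (s_2 leaves); pivot element 5.
Divide row 2 by 5; eliminate column q from the other rows.
In the new row 2, the p entry is the old entry divided by the pivot: 3/5 = 3/5.

3/5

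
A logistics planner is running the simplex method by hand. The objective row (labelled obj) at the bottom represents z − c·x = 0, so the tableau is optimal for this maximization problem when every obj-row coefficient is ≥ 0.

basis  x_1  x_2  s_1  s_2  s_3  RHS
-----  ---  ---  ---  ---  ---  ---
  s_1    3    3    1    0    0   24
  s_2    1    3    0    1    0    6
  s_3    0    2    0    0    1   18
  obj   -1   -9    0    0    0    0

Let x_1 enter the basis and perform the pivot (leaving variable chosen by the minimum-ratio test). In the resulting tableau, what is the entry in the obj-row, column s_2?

Ratio test on column x_1 — row 1: 24/3 = 8; row 2: 6/1 = 6; row 3: entry 0 ≤ 0. Minimum is 6 at row 2 (s_2 leaves); pivot element 1.
Divide row 2 by 1; eliminate column x_1 from the other rows.
obj-row update in column s_2: 0 − (-1)·1 = 1.

1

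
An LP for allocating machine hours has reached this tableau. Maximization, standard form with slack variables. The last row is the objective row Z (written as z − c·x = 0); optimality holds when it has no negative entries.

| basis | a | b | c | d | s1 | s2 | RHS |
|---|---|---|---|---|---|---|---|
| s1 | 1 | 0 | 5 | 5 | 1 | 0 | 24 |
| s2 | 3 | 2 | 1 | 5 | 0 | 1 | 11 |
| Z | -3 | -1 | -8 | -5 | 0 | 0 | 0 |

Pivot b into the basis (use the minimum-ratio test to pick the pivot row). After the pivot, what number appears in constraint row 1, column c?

Ratio test on column b — row 1: entry 0 ≤ 0; row 2: 11/2 = 11/2. Minimum is 11/2 at row 2 (s2 leaves); pivot element 2.
Divide row 2 by 2; eliminate column b from the other rows.
Row 1 update in column c: 5 − 0·(1/2) = 5.

5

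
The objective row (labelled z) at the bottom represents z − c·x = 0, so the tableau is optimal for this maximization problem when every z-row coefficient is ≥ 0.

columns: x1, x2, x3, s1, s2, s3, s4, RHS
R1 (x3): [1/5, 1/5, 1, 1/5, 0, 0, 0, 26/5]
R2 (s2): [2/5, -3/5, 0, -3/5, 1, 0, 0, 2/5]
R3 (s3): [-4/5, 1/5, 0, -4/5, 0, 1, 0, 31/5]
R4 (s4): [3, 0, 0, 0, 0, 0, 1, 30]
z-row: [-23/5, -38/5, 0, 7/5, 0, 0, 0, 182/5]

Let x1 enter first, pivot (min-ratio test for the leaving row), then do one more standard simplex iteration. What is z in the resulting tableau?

Ratio test on column x1 — row 1: (26/5)/(1/5) = 26; row 2: (2/5)/(2/5) = 1; row 3: entry -4/5 ≤ 0; row 4: 30/3 = 10. Minimum is 1 at row 2 (s2 leaves); pivot element 2/5.
Pivot on row 2; the z-row RHS becomes 182/5 − (-23/5)·1 = 41.
Next entering variable (most negative z-row entry -29/2): x2.
Ratio test on column x2 — row 1: 5/(1/2) = 10; row 2: entry -3/2 ≤ 0; row 3: entry -1 ≤ 0; row 4: 27/(9/2) = 6. Minimum is 6 at row 4 (s4 leaves); pivot element 9/2.
After the second pivot the z-row RHS is 41 − (-29/2)·6 = 128.

128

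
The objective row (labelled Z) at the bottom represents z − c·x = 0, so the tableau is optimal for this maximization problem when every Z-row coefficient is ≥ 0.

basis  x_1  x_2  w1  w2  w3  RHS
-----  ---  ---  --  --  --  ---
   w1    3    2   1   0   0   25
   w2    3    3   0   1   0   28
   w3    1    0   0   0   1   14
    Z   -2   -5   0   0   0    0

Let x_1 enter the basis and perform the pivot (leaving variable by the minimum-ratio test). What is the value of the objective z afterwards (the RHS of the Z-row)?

50/3

Ratio test on column x_1 — row 1: 25/3 = 25/3; row 2: 28/3 = 28/3; row 3: 14/1 = 14. Minimum is 25/3 at row 1 (w1 leaves); pivot element 3.
Pivot on row 1; the Z-row RHS becomes 0 − (-2)·(25/3) = 50/3.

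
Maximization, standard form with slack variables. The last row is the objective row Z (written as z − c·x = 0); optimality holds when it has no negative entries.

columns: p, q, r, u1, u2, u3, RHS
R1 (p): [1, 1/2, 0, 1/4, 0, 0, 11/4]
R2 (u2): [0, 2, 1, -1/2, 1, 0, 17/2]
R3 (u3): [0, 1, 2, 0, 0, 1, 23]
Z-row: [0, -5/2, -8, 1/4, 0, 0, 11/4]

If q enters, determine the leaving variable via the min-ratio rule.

Column q entries and ratios — p: (11/4)/(1/2) = 11/2; u2: (17/2)/2 = 17/4; u3: 23/1 = 23.
Smallest ratio is 17/4 in the row of u2, so u2 leaves.

u2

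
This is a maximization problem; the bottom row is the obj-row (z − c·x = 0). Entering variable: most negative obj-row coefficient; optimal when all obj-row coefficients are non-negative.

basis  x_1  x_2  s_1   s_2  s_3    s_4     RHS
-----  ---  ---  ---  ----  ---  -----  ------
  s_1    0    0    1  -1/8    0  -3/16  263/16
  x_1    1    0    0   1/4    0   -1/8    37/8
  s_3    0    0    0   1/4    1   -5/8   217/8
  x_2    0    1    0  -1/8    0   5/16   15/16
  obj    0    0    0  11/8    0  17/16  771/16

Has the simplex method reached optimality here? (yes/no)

yes

Every obj-row coefficient is ≥ 0, so the tableau is optimal.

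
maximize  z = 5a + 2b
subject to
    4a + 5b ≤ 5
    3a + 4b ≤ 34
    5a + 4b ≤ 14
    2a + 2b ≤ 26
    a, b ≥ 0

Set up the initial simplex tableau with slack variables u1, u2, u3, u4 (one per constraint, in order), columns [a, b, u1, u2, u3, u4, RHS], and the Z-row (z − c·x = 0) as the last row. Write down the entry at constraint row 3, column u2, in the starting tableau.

Slack u2 belongs to constraint 2; its column is the unit vector e_2, so the entry in row 3 is 0.

0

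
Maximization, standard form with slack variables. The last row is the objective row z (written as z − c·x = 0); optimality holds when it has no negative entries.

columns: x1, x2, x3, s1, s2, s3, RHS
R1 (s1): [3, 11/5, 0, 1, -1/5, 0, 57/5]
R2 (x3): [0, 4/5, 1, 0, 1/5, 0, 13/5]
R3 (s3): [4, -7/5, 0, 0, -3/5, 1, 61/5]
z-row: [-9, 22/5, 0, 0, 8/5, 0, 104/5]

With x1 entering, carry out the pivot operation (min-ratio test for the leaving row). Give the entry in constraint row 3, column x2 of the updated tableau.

-7/20

Ratio test on column x1 — row 1: (57/5)/3 = 19/5; row 2: entry 0 ≤ 0; row 3: (61/5)/4 = 61/20. Minimum is 61/20 at row 3 (s3 leaves); pivot element 4.
Divide row 3 by 4; eliminate column x1 from the other rows.
In the new row 3, the x2 entry is the old entry divided by the pivot: (-7/5)/4 = -7/20.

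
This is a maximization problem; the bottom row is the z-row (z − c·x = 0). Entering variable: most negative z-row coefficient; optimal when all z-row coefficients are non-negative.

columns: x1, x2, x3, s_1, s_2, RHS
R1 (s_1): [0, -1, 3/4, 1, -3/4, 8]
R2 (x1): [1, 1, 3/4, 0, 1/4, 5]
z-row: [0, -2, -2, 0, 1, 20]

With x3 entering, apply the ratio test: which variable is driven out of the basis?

Column x3 entries and ratios — s_1: 8/(3/4) = 32/3; x1: 5/(3/4) = 20/3.
Smallest ratio is 20/3 in the row of x1, so x1 leaves.

x1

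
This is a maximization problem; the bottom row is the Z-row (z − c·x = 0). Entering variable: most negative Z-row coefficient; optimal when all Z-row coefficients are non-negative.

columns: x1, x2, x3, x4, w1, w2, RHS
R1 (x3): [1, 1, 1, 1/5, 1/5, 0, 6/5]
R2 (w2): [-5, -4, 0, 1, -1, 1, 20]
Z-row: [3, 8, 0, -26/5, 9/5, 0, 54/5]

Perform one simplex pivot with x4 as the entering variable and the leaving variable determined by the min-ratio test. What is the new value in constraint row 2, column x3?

-5

Ratio test on column x4 — row 1: (6/5)/(1/5) = 6; row 2: 20/1 = 20. Minimum is 6 at row 1 (x3 leaves); pivot element 1/5.
Divide row 1 by 1/5; eliminate column x4 from the other rows.
Row 2 update in column x3: 0 − 1·5 = -5.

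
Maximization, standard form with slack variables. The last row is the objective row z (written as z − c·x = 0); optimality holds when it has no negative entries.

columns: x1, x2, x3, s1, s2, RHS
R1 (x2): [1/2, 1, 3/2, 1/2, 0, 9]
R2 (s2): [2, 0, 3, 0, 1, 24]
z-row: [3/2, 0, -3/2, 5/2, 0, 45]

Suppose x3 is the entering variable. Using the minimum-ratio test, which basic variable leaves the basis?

Column x3 entries and ratios — x2: 9/(3/2) = 6; s2: 24/3 = 8.
Smallest ratio is 6 in the row of x2, so x2 leaves.

x2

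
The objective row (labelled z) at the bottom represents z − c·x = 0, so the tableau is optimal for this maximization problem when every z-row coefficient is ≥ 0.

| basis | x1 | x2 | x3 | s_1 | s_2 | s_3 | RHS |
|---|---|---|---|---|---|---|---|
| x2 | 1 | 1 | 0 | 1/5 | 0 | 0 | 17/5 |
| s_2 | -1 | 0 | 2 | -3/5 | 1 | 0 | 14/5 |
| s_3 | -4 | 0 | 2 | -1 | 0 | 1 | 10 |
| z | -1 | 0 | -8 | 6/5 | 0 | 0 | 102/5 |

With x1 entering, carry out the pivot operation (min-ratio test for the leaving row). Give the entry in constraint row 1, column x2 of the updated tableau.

Ratio test on column x1 — row 1: (17/5)/1 = 17/5; row 2: entry -1 ≤ 0; row 3: entry -4 ≤ 0. Minimum is 17/5 at row 1 (x2 leaves); pivot element 1.
Divide row 1 by 1; eliminate column x1 from the other rows.
In the new row 1, the x2 entry is the old entry divided by the pivot: 1/1 = 1.

1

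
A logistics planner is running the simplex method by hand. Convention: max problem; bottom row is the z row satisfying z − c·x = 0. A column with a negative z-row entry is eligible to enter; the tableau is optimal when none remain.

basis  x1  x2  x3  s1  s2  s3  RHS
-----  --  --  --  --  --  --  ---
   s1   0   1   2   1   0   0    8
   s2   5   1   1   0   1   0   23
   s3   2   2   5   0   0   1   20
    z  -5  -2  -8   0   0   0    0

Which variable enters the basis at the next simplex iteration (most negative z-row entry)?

Negative z-row entries: x1: -5, x2: -2, x3: -8.
The most negative is -8 in column x3, so x3 enters.

x3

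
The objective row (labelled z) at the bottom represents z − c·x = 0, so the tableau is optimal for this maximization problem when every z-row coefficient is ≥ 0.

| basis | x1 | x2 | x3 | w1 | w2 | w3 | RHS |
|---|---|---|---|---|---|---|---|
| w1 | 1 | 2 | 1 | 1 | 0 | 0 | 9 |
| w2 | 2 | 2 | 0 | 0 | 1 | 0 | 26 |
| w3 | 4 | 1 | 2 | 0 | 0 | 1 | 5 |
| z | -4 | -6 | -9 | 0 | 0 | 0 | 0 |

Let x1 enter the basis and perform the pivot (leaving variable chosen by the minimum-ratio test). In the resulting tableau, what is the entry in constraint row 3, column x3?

Ratio test on column x1 — row 1: 9/1 = 9; row 2: 26/2 = 13; row 3: 5/4 = 5/4. Minimum is 5/4 at row 3 (w3 leaves); pivot element 4.
Divide row 3 by 4; eliminate column x1 from the other rows.
In the new row 3, the x3 entry is the old entry divided by the pivot: 2/4 = 1/2.

1/2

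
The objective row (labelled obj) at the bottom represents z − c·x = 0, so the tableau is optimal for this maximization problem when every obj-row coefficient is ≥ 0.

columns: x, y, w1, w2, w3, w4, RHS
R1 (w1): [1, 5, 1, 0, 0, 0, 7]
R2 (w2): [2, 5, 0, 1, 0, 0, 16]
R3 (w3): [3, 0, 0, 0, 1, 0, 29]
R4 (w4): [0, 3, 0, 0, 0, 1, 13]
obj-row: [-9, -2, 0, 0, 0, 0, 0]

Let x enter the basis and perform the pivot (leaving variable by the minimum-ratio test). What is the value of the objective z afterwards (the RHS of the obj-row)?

63

Ratio test on column x — row 1: 7/1 = 7; row 2: 16/2 = 8; row 3: 29/3 = 29/3; row 4: entry 0 ≤ 0. Minimum is 7 at row 1 (w1 leaves); pivot element 1.
Pivot on row 1; the obj-row RHS becomes 0 − (-9)·7 = 63.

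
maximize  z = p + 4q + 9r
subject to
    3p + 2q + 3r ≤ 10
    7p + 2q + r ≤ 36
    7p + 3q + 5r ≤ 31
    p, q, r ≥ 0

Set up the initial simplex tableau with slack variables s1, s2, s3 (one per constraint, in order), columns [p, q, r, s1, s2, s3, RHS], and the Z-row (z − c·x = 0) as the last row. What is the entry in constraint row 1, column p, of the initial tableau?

3

Constraint 1 has coefficient 3 on p.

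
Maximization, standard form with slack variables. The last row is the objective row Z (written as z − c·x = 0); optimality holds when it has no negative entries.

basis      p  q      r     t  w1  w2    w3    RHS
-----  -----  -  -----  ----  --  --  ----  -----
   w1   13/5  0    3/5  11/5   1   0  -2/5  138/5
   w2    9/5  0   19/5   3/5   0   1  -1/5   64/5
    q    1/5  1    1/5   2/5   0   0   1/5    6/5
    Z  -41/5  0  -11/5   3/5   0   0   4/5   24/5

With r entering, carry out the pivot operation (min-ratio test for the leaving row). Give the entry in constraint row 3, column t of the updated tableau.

Ratio test on column r — row 1: (138/5)/(3/5) = 46; row 2: (64/5)/(19/5) = 64/19; row 3: (6/5)/(1/5) = 6. Minimum is 64/19 at row 2 (w2 leaves); pivot element 19/5.
Divide row 2 by 19/5; eliminate column r from the other rows.
Row 3 update in column t: 2/5 − (1/5)·(3/19) = 7/19.

7/19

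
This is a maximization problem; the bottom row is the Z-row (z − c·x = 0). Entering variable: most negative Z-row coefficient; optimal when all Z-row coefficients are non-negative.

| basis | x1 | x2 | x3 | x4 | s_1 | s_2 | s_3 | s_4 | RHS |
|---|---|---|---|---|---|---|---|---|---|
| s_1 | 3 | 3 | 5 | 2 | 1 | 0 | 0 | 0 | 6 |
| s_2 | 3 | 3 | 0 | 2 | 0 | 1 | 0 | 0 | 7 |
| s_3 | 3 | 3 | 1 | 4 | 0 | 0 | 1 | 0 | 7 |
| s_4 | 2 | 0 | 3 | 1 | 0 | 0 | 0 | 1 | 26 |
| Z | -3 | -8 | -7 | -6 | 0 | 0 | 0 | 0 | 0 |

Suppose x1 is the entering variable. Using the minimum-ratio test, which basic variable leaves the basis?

Column x1 entries and ratios — s_1: 6/3 = 2; s_2: 7/3 = 7/3; s_3: 7/3 = 7/3; s_4: 26/2 = 13.
Smallest ratio is 2 in the row of s_1, so s_1 leaves.

s_1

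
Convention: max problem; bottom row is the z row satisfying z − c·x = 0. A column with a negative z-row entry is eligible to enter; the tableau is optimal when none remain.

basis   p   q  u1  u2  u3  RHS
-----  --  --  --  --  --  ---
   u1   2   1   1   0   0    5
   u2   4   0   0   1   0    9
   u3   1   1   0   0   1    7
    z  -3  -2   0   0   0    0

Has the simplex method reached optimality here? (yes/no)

The z-row has a negative entry -3 in column p, so it is not optimal.

no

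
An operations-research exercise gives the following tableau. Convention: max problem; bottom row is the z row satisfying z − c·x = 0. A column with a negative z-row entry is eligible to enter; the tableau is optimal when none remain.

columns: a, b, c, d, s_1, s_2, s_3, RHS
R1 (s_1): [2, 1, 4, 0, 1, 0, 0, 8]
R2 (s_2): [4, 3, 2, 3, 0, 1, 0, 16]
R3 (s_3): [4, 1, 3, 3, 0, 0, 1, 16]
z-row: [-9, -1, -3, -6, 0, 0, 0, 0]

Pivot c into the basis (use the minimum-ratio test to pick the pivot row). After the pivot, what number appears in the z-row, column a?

-15/2

Ratio test on column c — row 1: 8/4 = 2; row 2: 16/2 = 8; row 3: 16/3 = 16/3. Minimum is 2 at row 1 (s_1 leaves); pivot element 4.
Divide row 1 by 4; eliminate column c from the other rows.
z-row update in column a: -9 − (-3)·(1/2) = -15/2.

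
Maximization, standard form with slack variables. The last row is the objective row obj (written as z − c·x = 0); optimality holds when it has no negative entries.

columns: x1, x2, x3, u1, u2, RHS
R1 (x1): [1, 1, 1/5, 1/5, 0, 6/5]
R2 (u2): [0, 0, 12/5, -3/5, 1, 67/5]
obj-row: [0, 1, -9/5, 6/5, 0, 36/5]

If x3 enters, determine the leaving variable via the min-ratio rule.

u2

Column x3 entries and ratios — x1: (6/5)/(1/5) = 6; u2: (67/5)/(12/5) = 67/12.
Smallest ratio is 67/12 in the row of u2, so u2 leaves.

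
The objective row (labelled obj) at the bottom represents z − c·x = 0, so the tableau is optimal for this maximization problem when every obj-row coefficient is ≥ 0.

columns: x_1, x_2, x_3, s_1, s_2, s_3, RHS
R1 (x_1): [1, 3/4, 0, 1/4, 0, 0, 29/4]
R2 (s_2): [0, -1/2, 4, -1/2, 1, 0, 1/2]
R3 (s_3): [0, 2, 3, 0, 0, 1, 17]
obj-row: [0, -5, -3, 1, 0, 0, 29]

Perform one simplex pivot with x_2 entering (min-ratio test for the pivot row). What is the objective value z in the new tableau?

Ratio test on column x_2 — row 1: (29/4)/(3/4) = 29/3; row 2: entry -1/2 ≤ 0; row 3: 17/2 = 17/2. Minimum is 17/2 at row 3 (s_3 leaves); pivot element 2.
Pivot on row 3; the obj-row RHS becomes 29 − (-5)·(17/2) = 143/2.

143/2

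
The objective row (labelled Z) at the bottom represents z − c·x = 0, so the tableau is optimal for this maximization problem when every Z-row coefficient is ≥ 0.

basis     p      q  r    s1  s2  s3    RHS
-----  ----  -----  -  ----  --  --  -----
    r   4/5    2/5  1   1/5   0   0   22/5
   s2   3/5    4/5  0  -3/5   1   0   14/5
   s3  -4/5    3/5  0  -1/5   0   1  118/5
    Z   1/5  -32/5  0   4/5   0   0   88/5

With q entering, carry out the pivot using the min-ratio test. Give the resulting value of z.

Ratio test on column q — row 1: (22/5)/(2/5) = 11; row 2: (14/5)/(4/5) = 7/2; row 3: (118/5)/(3/5) = 118/3. Minimum is 7/2 at row 2 (s2 leaves); pivot element 4/5.
Pivot on row 2; the Z-row RHS becomes 88/5 − (-32/5)·(7/2) = 40.

40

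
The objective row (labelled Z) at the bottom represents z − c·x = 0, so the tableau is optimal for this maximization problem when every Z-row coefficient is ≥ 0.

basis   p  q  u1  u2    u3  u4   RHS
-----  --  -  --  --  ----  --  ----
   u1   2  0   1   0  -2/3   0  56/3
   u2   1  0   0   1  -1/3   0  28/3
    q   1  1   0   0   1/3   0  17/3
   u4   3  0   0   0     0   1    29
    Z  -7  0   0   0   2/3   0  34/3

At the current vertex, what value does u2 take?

28/3

u2 is basic (row 2); its value is the RHS of that row, 28/3.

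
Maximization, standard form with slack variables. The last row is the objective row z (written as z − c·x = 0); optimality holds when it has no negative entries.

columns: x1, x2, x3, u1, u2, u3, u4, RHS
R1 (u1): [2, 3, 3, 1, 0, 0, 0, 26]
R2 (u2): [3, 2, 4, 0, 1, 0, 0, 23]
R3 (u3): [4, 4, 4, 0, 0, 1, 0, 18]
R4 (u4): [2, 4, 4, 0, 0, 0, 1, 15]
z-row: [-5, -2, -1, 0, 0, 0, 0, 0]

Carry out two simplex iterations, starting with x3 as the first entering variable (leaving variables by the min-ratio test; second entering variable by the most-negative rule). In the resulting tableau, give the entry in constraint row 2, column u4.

-1/2

Ratio test on column x3 — row 1: 26/3 = 26/3; row 2: 23/4 = 23/4; row 3: 18/4 = 9/2; row 4: 15/4 = 15/4. Minimum is 15/4 at row 4 (u4 leaves); pivot element 4.
Divide row 4 by 4; eliminate column x3 from the other rows.
Second iteration: most negative z-row entry is -9/2 in column x1, so x1 enters.
Ratio test on column x1 — row 1: (59/4)/(1/2) = 59/2; row 2: 8/1 = 8; row 3: 3/2 = 3/2; row 4: (15/4)/(1/2) = 15/2. Minimum is 3/2 at row 3 (u3 leaves); pivot element 2.
Divide row 3 by 2; eliminate column x1 from the other rows.
After both pivots, the entry at constraint row 2, column u4 is -1/2.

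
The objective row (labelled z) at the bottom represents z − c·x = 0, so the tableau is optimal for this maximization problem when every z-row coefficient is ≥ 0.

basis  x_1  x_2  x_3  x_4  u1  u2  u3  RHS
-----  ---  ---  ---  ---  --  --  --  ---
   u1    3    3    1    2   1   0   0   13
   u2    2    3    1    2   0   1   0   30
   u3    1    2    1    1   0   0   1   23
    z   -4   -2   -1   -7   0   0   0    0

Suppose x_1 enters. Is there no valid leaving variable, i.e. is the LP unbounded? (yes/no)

no

Column x_1 has positive entries in row(s) 1, 2, 3, so the ratio test bounds it — not unbounded.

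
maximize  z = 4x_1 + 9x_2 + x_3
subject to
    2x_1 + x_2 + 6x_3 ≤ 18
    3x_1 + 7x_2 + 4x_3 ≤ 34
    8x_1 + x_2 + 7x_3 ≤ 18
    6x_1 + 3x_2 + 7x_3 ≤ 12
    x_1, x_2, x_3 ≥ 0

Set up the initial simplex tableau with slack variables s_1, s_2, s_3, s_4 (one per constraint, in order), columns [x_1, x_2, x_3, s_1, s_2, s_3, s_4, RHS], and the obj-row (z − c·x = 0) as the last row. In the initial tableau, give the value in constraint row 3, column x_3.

7

Constraint 3 has coefficient 7 on x_3.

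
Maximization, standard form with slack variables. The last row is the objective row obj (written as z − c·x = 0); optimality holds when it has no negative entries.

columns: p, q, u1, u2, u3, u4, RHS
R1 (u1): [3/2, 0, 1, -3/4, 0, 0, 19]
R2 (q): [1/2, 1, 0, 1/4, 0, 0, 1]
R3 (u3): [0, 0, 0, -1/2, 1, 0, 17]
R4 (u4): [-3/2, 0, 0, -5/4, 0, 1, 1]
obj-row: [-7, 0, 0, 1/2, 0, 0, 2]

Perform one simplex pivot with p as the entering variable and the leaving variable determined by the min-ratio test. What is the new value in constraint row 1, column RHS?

Ratio test on column p — row 1: 19/(3/2) = 38/3; row 2: 1/(1/2) = 2; row 3: entry 0 ≤ 0; row 4: entry -3/2 ≤ 0. Minimum is 2 at row 2 (q leaves); pivot element 1/2.
Divide row 2 by 1/2; eliminate column p from the other rows.
Row 1 update in column RHS: 19 − (3/2)·2 = 16.

16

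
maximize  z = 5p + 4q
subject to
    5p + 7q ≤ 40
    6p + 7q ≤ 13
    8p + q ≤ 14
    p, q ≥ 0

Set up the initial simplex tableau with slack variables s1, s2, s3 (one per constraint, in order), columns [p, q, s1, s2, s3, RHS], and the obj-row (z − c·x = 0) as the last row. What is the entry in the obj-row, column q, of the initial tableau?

The obj-row carries the negated objective coefficients: the q entry is -4.

-4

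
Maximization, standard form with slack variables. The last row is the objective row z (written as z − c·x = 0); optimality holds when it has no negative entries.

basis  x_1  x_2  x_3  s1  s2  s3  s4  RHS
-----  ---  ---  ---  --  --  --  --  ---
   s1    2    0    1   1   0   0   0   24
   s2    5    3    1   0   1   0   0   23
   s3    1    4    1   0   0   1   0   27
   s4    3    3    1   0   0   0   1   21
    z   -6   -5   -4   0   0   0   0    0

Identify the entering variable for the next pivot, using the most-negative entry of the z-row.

Negative z-row entries: x_1: -6, x_2: -5, x_3: -4.
The most negative is -6 in column x_1, so x_1 enters.

x_1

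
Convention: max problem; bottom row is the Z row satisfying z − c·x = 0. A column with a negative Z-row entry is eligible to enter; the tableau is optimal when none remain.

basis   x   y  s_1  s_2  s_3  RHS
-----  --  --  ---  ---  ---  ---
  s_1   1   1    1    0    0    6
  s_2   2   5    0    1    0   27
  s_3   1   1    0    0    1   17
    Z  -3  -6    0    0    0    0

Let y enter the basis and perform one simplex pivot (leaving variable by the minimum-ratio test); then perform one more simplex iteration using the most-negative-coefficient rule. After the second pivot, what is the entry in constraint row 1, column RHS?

1

Ratio test on column y — row 1: 6/1 = 6; row 2: 27/5 = 27/5; row 3: 17/1 = 17. Minimum is 27/5 at row 2 (s_2 leaves); pivot element 5.
Divide row 2 by 5; eliminate column y from the other rows.
Second iteration: most negative Z-row entry is -3/5 in column x, so x enters.
Ratio test on column x — row 1: (3/5)/(3/5) = 1; row 2: (27/5)/(2/5) = 27/2; row 3: (58/5)/(3/5) = 58/3. Minimum is 1 at row 1 (s_1 leaves); pivot element 3/5.
Divide row 1 by 3/5; eliminate column x from the other rows.
After both pivots, the entry at constraint row 1, column RHS is 1.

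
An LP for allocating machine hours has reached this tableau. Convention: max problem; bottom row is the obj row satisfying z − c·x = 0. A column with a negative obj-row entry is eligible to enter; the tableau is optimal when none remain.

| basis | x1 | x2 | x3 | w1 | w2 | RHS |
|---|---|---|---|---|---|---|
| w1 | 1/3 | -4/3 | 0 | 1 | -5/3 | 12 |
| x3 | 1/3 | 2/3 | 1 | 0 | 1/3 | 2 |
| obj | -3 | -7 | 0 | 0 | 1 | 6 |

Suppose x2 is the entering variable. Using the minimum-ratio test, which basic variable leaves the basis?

x3

Column x2 entries and ratios — w1: -4/3 ≤ 0, skip; x3: 2/(2/3) = 3.
Smallest ratio is 3 in the row of x3, so x3 leaves.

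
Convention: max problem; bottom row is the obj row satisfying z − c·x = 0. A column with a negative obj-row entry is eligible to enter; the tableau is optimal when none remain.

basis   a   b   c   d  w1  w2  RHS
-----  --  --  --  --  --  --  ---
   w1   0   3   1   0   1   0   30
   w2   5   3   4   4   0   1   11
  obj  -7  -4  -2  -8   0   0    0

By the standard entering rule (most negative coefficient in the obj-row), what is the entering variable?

Negative obj-row entries: a: -7, b: -4, c: -2, d: -8.
The most negative is -8 in column d, so d enters.

d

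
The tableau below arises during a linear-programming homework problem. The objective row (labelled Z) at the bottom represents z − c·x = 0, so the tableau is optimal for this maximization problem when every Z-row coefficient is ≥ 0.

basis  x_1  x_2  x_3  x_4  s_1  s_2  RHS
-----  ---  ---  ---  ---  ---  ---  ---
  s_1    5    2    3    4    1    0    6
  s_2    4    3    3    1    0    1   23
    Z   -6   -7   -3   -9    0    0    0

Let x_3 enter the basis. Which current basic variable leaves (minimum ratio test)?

s_1

Column x_3 entries and ratios — s_1: 6/3 = 2; s_2: 23/3 = 23/3.
Smallest ratio is 2 in the row of s_1, so s_1 leaves.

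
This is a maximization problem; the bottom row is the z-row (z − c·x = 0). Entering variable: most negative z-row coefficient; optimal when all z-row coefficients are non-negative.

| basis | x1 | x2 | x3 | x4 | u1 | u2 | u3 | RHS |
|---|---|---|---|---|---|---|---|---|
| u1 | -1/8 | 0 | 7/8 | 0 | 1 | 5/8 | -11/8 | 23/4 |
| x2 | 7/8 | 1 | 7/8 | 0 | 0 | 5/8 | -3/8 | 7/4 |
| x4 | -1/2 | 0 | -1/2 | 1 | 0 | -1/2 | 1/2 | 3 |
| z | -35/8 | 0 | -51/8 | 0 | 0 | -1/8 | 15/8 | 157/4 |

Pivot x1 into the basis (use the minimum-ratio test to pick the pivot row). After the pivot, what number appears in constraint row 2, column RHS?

Ratio test on column x1 — row 1: entry -1/8 ≤ 0; row 2: (7/4)/(7/8) = 2; row 3: entry -1/2 ≤ 0. Minimum is 2 at row 2 (x2 leaves); pivot element 7/8.
Divide row 2 by 7/8; eliminate column x1 from the other rows.
In the new row 2, the RHS entry is the old entry divided by the pivot: (7/4)/(7/8) = 2.

2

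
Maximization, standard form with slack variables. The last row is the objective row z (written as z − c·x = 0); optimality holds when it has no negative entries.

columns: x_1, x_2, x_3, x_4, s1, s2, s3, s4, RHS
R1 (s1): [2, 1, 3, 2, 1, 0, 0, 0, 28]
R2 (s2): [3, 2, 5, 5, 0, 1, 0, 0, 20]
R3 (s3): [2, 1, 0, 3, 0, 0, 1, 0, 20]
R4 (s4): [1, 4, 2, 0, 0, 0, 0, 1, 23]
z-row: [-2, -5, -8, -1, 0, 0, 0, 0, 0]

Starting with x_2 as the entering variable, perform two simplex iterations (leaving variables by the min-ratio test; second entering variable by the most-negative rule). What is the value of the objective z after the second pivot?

647/16

Ratio test on column x_2 — row 1: 28/1 = 28; row 2: 20/2 = 10; row 3: 20/1 = 20; row 4: 23/4 = 23/4. Minimum is 23/4 at row 4 (s4 leaves); pivot element 4.
Pivot on row 4; the z-row RHS becomes 0 − (-5)·(23/4) = 115/4.
Next entering variable (most negative z-row entry -11/2): x_3.
Ratio test on column x_3 — row 1: (89/4)/(5/2) = 89/10; row 2: (17/2)/4 = 17/8; row 3: entry -1/2 ≤ 0; row 4: (23/4)/(1/2) = 23/2. Minimum is 17/8 at row 2 (s2 leaves); pivot element 4.
After the second pivot the z-row RHS is 115/4 − (-11/2)·(17/8) = 647/16.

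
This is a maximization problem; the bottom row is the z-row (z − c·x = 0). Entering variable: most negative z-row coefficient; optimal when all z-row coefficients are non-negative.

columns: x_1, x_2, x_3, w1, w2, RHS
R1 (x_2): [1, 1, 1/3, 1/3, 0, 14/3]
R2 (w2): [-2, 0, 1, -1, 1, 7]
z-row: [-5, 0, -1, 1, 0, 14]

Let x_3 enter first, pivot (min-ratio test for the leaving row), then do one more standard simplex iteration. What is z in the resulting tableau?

154/5

Ratio test on column x_3 — row 1: (14/3)/(1/3) = 14; row 2: 7/1 = 7. Minimum is 7 at row 2 (w2 leaves); pivot element 1.
Pivot on row 2; the z-row RHS becomes 14 − (-1)·7 = 21.
Next entering variable (most negative z-row entry -7): x_1.
Ratio test on column x_1 — row 1: (7/3)/(5/3) = 7/5; row 2: entry -2 ≤ 0. Minimum is 7/5 at row 1 (x_2 leaves); pivot element 5/3.
After the second pivot the z-row RHS is 21 − (-7)·(7/5) = 154/5.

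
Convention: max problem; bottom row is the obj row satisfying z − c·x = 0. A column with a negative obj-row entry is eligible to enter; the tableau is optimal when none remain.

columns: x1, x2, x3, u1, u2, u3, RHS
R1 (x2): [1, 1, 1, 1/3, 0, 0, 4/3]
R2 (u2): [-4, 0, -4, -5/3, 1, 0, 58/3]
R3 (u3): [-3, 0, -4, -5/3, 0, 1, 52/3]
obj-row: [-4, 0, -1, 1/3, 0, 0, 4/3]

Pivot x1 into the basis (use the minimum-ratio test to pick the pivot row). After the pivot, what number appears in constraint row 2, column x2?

Ratio test on column x1 — row 1: (4/3)/1 = 4/3; row 2: entry -4 ≤ 0; row 3: entry -3 ≤ 0. Minimum is 4/3 at row 1 (x2 leaves); pivot element 1.
Divide row 1 by 1; eliminate column x1 from the other rows.
Row 2 update in column x2: 0 − (-4)·1 = 4.

4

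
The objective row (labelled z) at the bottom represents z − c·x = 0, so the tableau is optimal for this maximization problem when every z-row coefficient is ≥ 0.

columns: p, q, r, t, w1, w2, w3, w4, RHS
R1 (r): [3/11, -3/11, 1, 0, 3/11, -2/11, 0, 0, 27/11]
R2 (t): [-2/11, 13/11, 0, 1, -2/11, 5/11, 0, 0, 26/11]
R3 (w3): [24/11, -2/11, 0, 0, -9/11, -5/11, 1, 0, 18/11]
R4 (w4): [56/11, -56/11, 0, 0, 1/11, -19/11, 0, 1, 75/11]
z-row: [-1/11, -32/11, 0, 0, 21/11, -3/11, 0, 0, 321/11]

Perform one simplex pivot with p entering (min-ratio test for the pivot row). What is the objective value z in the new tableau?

Ratio test on column p — row 1: (27/11)/(3/11) = 9; row 2: entry -2/11 ≤ 0; row 3: (18/11)/(24/11) = 3/4; row 4: (75/11)/(56/11) = 75/56. Minimum is 3/4 at row 3 (w3 leaves); pivot element 24/11.
Pivot on row 3; the z-row RHS becomes 321/11 − (-1/11)·(3/4) = 117/4.

117/4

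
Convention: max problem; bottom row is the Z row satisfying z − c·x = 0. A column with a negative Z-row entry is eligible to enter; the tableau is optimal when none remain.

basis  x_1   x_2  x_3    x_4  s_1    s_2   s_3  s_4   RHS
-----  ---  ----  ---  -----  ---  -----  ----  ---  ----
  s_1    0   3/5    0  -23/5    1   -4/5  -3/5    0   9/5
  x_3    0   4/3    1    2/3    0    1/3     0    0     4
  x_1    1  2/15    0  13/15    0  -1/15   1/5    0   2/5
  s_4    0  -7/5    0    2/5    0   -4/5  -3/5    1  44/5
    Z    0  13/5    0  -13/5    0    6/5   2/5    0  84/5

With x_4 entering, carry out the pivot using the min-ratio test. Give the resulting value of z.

18

Ratio test on column x_4 — row 1: entry -23/5 ≤ 0; row 2: 4/(2/3) = 6; row 3: (2/5)/(13/15) = 6/13; row 4: (44/5)/(2/5) = 22. Minimum is 6/13 at row 3 (x_1 leaves); pivot element 13/15.
Pivot on row 3; the Z-row RHS becomes 84/5 − (-13/5)·(6/13) = 18.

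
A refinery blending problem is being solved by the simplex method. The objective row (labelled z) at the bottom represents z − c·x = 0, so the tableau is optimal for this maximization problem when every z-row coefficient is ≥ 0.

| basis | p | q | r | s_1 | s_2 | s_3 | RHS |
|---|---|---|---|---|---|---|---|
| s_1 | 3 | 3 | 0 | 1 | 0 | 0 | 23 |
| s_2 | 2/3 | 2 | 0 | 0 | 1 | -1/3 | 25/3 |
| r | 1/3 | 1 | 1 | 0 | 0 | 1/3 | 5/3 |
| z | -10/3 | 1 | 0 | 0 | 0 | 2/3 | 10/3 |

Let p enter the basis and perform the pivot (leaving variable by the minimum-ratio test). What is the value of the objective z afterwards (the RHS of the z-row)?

Ratio test on column p — row 1: 23/3 = 23/3; row 2: (25/3)/(2/3) = 25/2; row 3: (5/3)/(1/3) = 5. Minimum is 5 at row 3 (r leaves); pivot element 1/3.
Pivot on row 3; the z-row RHS becomes 10/3 − (-10/3)·5 = 20.

20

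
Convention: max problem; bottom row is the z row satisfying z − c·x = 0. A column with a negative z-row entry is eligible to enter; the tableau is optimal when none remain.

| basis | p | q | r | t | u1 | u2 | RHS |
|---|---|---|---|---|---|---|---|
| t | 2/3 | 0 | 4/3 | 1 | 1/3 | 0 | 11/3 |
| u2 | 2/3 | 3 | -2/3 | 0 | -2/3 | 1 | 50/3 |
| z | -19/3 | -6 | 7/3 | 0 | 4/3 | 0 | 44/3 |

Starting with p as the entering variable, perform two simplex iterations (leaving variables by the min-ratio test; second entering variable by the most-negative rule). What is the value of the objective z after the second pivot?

151/2

Ratio test on column p — row 1: (11/3)/(2/3) = 11/2; row 2: (50/3)/(2/3) = 25. Minimum is 11/2 at row 1 (t leaves); pivot element 2/3.
Pivot on row 1; the z-row RHS becomes 44/3 − (-19/3)·(11/2) = 99/2.
Next entering variable (most negative z-row entry -6): q.
Ratio test on column q — row 1: entry 0 ≤ 0; row 2: 13/3 = 13/3. Minimum is 13/3 at row 2 (u2 leaves); pivot element 3.
After the second pivot the z-row RHS is 99/2 − (-6)·(13/3) = 151/2.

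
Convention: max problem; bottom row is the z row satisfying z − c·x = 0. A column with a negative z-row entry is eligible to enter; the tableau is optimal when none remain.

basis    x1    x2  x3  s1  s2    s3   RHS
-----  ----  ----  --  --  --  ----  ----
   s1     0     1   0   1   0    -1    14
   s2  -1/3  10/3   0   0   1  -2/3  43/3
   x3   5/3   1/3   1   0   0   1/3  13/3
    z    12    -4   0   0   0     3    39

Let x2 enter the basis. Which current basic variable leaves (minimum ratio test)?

Column x2 entries and ratios — s1: 14/1 = 14; s2: (43/3)/(10/3) = 43/10; x3: (13/3)/(1/3) = 13.
Smallest ratio is 43/10 in the row of s2, so s2 leaves.

s2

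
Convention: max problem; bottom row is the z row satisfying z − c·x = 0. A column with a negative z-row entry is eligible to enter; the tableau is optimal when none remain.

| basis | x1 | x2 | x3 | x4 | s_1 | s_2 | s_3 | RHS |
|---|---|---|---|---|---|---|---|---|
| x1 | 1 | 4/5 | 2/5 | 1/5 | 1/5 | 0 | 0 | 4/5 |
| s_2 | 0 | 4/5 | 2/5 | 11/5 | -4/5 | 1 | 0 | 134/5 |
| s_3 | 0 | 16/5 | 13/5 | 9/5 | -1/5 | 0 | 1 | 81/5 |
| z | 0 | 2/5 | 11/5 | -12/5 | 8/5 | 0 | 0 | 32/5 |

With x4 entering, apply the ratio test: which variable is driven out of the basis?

Column x4 entries and ratios — x1: (4/5)/(1/5) = 4; s_2: (134/5)/(11/5) = 134/11; s_3: (81/5)/(9/5) = 9.
Smallest ratio is 4 in the row of x1, so x1 leaves.

x1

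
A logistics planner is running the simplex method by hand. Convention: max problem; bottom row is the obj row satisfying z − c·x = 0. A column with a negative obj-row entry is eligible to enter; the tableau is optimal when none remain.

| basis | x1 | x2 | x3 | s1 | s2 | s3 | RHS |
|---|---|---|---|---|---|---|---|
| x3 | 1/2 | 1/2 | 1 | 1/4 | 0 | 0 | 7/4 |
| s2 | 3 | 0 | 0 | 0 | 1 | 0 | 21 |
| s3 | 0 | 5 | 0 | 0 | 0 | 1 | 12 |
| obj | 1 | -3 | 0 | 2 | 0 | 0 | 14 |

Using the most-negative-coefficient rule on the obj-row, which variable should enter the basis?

x2

Negative obj-row entries: x2: -3.
The most negative is -3 in column x2, so x2 enters.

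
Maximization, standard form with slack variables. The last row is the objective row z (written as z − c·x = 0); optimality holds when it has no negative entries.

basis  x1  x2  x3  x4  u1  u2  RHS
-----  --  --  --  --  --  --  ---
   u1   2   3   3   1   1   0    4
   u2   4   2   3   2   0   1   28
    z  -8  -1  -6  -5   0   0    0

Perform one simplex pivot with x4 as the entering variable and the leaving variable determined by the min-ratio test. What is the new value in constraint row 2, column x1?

0

Ratio test on column x4 — row 1: 4/1 = 4; row 2: 28/2 = 14. Minimum is 4 at row 1 (u1 leaves); pivot element 1.
Divide row 1 by 1; eliminate column x4 from the other rows.
Row 2 update in column x1: 4 − 2·2 = 0.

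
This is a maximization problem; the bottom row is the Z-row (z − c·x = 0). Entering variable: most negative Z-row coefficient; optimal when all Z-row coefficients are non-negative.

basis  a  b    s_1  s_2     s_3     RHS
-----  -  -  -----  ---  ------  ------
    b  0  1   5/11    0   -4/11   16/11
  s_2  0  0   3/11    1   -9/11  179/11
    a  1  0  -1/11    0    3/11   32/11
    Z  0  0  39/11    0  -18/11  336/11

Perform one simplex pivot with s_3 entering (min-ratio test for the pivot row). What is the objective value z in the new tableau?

48

Ratio test on column s_3 — row 1: entry -4/11 ≤ 0; row 2: entry -9/11 ≤ 0; row 3: (32/11)/(3/11) = 32/3. Minimum is 32/3 at row 3 (a leaves); pivot element 3/11.
Pivot on row 3; the Z-row RHS becomes 336/11 − (-18/11)·(32/3) = 48.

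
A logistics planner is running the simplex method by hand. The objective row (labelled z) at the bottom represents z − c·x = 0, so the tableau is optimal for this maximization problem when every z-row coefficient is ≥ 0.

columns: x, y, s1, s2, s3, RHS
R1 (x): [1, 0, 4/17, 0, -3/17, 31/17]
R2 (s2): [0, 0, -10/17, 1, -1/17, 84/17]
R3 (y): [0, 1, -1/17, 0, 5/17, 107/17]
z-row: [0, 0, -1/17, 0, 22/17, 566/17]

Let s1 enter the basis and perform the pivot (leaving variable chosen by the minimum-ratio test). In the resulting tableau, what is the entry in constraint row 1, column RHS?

Ratio test on column s1 — row 1: (31/17)/(4/17) = 31/4; row 2: entry -10/17 ≤ 0; row 3: entry -1/17 ≤ 0. Minimum is 31/4 at row 1 (x leaves); pivot element 4/17.
Divide row 1 by 4/17; eliminate column s1 from the other rows.
In the new row 1, the RHS entry is the old entry divided by the pivot: (31/17)/(4/17) = 31/4.

31/4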